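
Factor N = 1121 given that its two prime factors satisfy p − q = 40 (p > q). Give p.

Since p = q + 40, we have 1121 = q(q + 40), so q² + 40q − 1121 = 0.
Discriminant: 40² + 4·1121 = 1600 + 4484 = 6084; √6084 = 78.
q = (−40 + 78)/2 = 19, and p = q + 40 = 59.
Check: 19 · 59 = 1121.

59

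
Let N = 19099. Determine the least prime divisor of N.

19099 is odd.
Digit sum 28, not divisible by 3.
Ends in 9: not divisible by 5.
7: 19099 = 7·2728 + 3
11: 19099 = 11·1736 + 3
13: 19099 = 13·1469 + 2
17: 19099 = 17·1123 + 8
19: 19099 = 19·1005 + 4
23: 19099 = 23·830 + 9
29: 19099 = 29·658 + 17
31: 19099 = 31·616 + 3
37: 19099 = 37·516 + 7
41: 19099 = 41·465 + 34
43: 19099 = 43·444 + 7
47: 19099 = 47·406 + 17
53: 19099 = 53·360 + 19
59: 19099 = 59·323 + 42
61: 19099 = 61·313 + 6
67: 19099 = 67·285 + 4
71: 19099 = 71·269

71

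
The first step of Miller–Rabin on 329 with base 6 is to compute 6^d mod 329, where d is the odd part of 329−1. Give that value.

244

329 − 1 = 328 = 2^3 · 41, so d = 41.
6^1 ≡ 6 (mod 329)
6^2 ≡ 6^2 = 36 ≡ 36 (mod 329)
6^4 ≡ 36^2 = 1296 ≡ 309 (mod 329)
6^8 ≡ 309^2 = 95481 ≡ 71 (mod 329)
6^16 ≡ 71^2 = 5041 ≡ 106 (mod 329)
6^32 ≡ 106^2 = 11236 ≡ 50 (mod 329)
41 = 32 + 8 + 1 in binary powers of 2.
So 6^41 ≡ 50 · 71 · 6 ≡ 244 (mod 329).
Squaring chain: 244 → 316 → 169; never reaches −1, so base 6 is a Miller–Rabin witness that 329 is composite.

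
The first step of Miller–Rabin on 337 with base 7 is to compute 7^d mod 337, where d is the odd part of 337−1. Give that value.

226

337 − 1 = 336 = 2^4 · 21, so d = 21.
7^1 ≡ 7 (mod 337)
7^2 ≡ 7^2 = 49 ≡ 49 (mod 337)
7^4 ≡ 49^2 = 2401 ≡ 42 (mod 337)
7^8 ≡ 42^2 = 1764 ≡ 79 (mod 337)
7^16 ≡ 79^2 = 6241 ≡ 175 (mod 337)
21 = 16 + 4 + 1 in binary powers of 2.
So 7^21 ≡ 175 · 42 · 7 ≡ 226 (mod 337).
Squaring chain: 226 → 189 → 336 → 1; reaches −1, so base 7 does not prove 337 composite.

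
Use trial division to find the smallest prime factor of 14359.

83

14359 is odd.
Digit sum 22, not divisible by 3.
Ends in 9: not divisible by 5.
7: 14359 = 7·2051 + 2
11: 14359 = 11·1305 + 4
13: 14359 = 13·1104 + 7
17: 14359 = 17·844 + 11
19: 14359 = 19·755 + 14
23: 14359 = 23·624 + 7
29: 14359 = 29·495 + 4
31: 14359 = 31·463 + 6
37: 14359 = 37·388 + 3
41: 14359 = 41·350 + 9
43: 14359 = 43·333 + 40
47: 14359 = 47·305 + 24
53: 14359 = 53·270 + 49
59: 14359 = 59·243 + 22
61: 14359 = 61·235 + 24
67: 14359 = 67·214 + 21
71: 14359 = 71·202 + 17
73: 14359 = 73·196 + 51
79: 14359 = 79·181 + 60
83: 14359 = 83·173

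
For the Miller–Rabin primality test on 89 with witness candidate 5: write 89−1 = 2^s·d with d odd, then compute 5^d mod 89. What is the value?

89 − 1 = 88 = 2^3 · 11, so d = 11.
5^1 ≡ 5 (mod 89)
5^2 ≡ 5^2 = 25 ≡ 25 (mod 89)
5^4 ≡ 25^2 = 625 ≡ 2 (mod 89)
5^8 ≡ 2^2 = 4 ≡ 4 (mod 89)
11 = 8 + 2 + 1 in binary powers of 2.
So 5^11 ≡ 4 · 25 · 5 ≡ 55 (mod 89).
Squaring chain: 55 → 88 → 1; reaches −1, so base 5 does not prove 89 composite.

55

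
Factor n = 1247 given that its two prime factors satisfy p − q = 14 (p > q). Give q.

Since p = q + 14, we have 1247 = q(q + 14), so q² + 14q − 1247 = 0.
Discriminant: 14² + 4·1247 = 196 + 4988 = 5184; √5184 = 72.
q = (−14 + 72)/2 = 29, and p = q + 14 = 43.
Check: 29 · 43 = 1247.

29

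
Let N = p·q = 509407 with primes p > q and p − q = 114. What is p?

773

Since p = q + 114, we have 509407 = q(q + 114), so q² + 114q − 509407 = 0.
Discriminant: 114² + 4·509407 = 12996 + 2037628 = 2050624; √2050624 = 1432.
q = (−114 + 1432)/2 = 659, and p = q + 114 = 773.
Check: 659 · 773 = 509407.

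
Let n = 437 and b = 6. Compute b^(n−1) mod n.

6^1 ≡ 6 (mod 437)
6^2 ≡ 6^2 = 36 ≡ 36 (mod 437)
6^4 ≡ 36^2 = 1296 ≡ 422 (mod 437)
6^8 ≡ 422^2 = 178084 ≡ 225 (mod 437)
6^16 ≡ 225^2 = 50625 ≡ 370 (mod 437)
6^32 ≡ 370^2 = 136900 ≡ 119 (mod 437)
6^64 ≡ 119^2 = 14161 ≡ 177 (mod 437)
6^128 ≡ 177^2 = 31329 ≡ 302 (mod 437)
6^256 ≡ 302^2 = 91204 ≡ 308 (mod 437)
436 = 256 + 128 + 32 + 16 + 4 in binary powers of 2.
So 6^436 ≡ 308 · 302 · 119 · 370 · 422 ≡ 118 (mod 437).
Since 118 ≠ 1, base 6 is a Fermat witness: 437 is composite.

118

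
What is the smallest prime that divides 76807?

89

76807 is odd.
Digit sum 28, not divisible by 3.
Ends in 7: not divisible by 5.
7: 76807 = 7·10972 + 3
11: 76807 = 11·6982 + 5
13: 76807 = 13·5908 + 3
17: 76807 = 17·4518 + 1
19: 76807 = 19·4042 + 9
23: 76807 = 23·3339 + 10
29: 76807 = 29·2648 + 15
31: 76807 = 31·2477 + 20
37: 76807 = 37·2075 + 32
41: 76807 = 41·1873 + 14
43: 76807 = 43·1786 + 9
47: 76807 = 47·1634 + 9
53: 76807 = 53·1449 + 10
59: 76807 = 59·1301 + 48
61: 76807 = 61·1259 + 8
67: 76807 = 67·1146 + 25
71: 76807 = 71·1081 + 56
73: 76807 = 73·1052 + 11
79: 76807 = 79·972 + 19
83: 76807 = 83·925 + 32
89: 76807 = 89·863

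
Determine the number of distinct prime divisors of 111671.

3

111671 = 7^2 · 2279
2279 = 43 · 53
111671 = 7^2 · 43 · 53, which has 3 distinct prime factors.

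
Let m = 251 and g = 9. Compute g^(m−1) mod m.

1

9^1 ≡ 9 (mod 251)
9^2 ≡ 9^2 = 81 ≡ 81 (mod 251)
9^4 ≡ 81^2 = 6561 ≡ 35 (mod 251)
9^8 ≡ 35^2 = 1225 ≡ 221 (mod 251)
9^16 ≡ 221^2 = 48841 ≡ 147 (mod 251)
9^32 ≡ 147^2 = 21609 ≡ 23 (mod 251)
9^64 ≡ 23^2 = 529 ≡ 27 (mod 251)
9^128 ≡ 27^2 = 729 ≡ 227 (mod 251)
250 = 128 + 64 + 32 + 16 + 8 + 2 in binary powers of 2.
So 9^250 ≡ 227 · 27 · 23 · 147 · 221 · 81 ≡ 1 (mod 251).
Since the result is 1, base 9 gives no evidence that 251 is composite.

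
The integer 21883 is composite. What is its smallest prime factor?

21883 is odd.
Digit sum 22, not divisible by 3.
Ends in 3: not divisible by 5.
7: 21883 = 7·3126 + 1
11: 21883 = 11·1989 + 4
13: 21883 = 13·1683 + 4
17: 21883 = 17·1287 + 4
19: 21883 = 19·1151 + 14
23: 21883 = 23·951 + 10
29: 21883 = 29·754 + 17
31: 21883 = 31·705 + 28
37: 21883 = 37·591 + 16
41: 21883 = 41·533 + 30
43: 21883 = 43·508 + 39
47: 21883 = 47·465 + 28
53: 21883 = 53·412 + 47
59: 21883 = 59·370 + 53
61: 21883 = 61·358 + 45
67: 21883 = 67·326 + 41
71: 21883 = 71·308 + 15
73: 21883 = 73·299 + 56
79: 21883 = 79·277

79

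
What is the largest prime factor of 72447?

72447 = 3 · 24149
24149 = 19 · 1271
1271 = 31 · 41
41 is prime.
So 72447 = 3 · 19 · 31 · 41; the largest prime factor is 41.

41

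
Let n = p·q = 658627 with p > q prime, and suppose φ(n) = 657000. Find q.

751

φ(n) = (p−1)(q−1) = n − (p+q) + 1, so p + q = 658627 − 657000 + 1 = 1628.
p and q are the roots of t² − 1628t + 658627 = 0.
Discriminant: 1628² − 4·658627 = 2650384 − 2634508 = 15876; √15876 = 126.
q = (1628 − 126)/2 = 751, p = (1628 + 126)/2 = 877.
Check: 751 · 877 = 658627.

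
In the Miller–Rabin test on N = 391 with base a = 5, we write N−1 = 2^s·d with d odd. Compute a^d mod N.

329

391 − 1 = 390 = 2^1 · 195, so d = 195.
5^1 ≡ 5 (mod 391)
5^2 ≡ 5^2 = 25 ≡ 25 (mod 391)
5^4 ≡ 25^2 = 625 ≡ 234 (mod 391)
5^8 ≡ 234^2 = 54756 ≡ 16 (mod 391)
5^16 ≡ 16^2 = 256 ≡ 256 (mod 391)
5^32 ≡ 256^2 = 65536 ≡ 239 (mod 391)
5^64 ≡ 239^2 = 57121 ≡ 35 (mod 391)
5^128 ≡ 35^2 = 1225 ≡ 52 (mod 391)
195 = 128 + 64 + 2 + 1 in binary powers of 2.
So 5^195 ≡ 52 · 35 · 25 · 5 ≡ 329 (mod 391).
Squaring chain: 329; never reaches −1, so base 5 is a Miller–Rabin witness that 391 is composite.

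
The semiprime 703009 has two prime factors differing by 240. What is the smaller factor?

727

Since p = q + 240, we have 703009 = q(q + 240), so q² + 240q − 703009 = 0.
Discriminant: 240² + 4·703009 = 57600 + 2812036 = 2869636; √2869636 = 1694.
q = (−240 + 1694)/2 = 727, and p = q + 240 = 967.
Check: 727 · 967 = 703009.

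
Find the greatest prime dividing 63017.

53

63017 = 29 · 2173
2173 = 41 · 53
53 is prime.
So 63017 = 29 · 41 · 53; the largest prime factor is 53.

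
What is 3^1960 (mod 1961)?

1106

3^1 ≡ 3 (mod 1961)
3^2 ≡ 3^2 = 9 ≡ 9 (mod 1961)
3^4 ≡ 9^2 = 81 ≡ 81 (mod 1961)
3^8 ≡ 81^2 = 6561 ≡ 678 (mod 1961)
3^16 ≡ 678^2 = 459684 ≡ 810 (mod 1961)
3^32 ≡ 810^2 = 656100 ≡ 1126 (mod 1961)
3^64 ≡ 1126^2 = 1267876 ≡ 1070 (mod 1961)
3^128 ≡ 1070^2 = 1144900 ≡ 1637 (mod 1961)
3^256 ≡ 1637^2 = 2679769 ≡ 1043 (mod 1961)
3^512 ≡ 1043^2 = 1087849 ≡ 1455 (mod 1961)
3^1024 ≡ 1455^2 = 2117025 ≡ 1106 (mod 1961)
1960 = 1024 + 512 + 256 + 128 + 32 + 8 in binary powers of 2.
So 3^1960 ≡ 1106 · 1455 · 1043 · 1637 · 1126 · 678 ≡ 1106 (mod 1961).
Since 1106 ≠ 1, base 3 is a Fermat witness: 1961 is composite.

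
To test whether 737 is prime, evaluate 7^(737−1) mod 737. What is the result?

7^1 ≡ 7 (mod 737)
7^2 ≡ 7^2 = 49 ≡ 49 (mod 737)
7^4 ≡ 49^2 = 2401 ≡ 190 (mod 737)
7^8 ≡ 190^2 = 36100 ≡ 724 (mod 737)
7^16 ≡ 724^2 = 524176 ≡ 169 (mod 737)
7^32 ≡ 169^2 = 28561 ≡ 555 (mod 737)
7^64 ≡ 555^2 = 308025 ≡ 696 (mod 737)
7^128 ≡ 696^2 = 484416 ≡ 207 (mod 737)
7^256 ≡ 207^2 = 42849 ≡ 103 (mod 737)
7^512 ≡ 103^2 = 10609 ≡ 291 (mod 737)
736 = 512 + 128 + 64 + 32 in binary powers of 2.
So 7^736 ≡ 291 · 207 · 696 · 555 ≡ 301 (mod 737).
Since 301 ≠ 1, base 7 is a Fermat witness: 737 is composite.

301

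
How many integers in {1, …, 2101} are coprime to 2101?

1900

Factor: 2101 = 11 · 191.
φ(2101) = (11−1) · (191−1) = 10 · 190 = 1900.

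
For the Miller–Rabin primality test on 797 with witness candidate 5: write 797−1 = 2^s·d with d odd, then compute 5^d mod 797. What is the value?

797 − 1 = 796 = 2^2 · 199, so d = 199.
5^1 ≡ 5 (mod 797)
5^2 ≡ 5^2 = 25 ≡ 25 (mod 797)
5^4 ≡ 25^2 = 625 ≡ 625 (mod 797)
5^8 ≡ 625^2 = 390625 ≡ 95 (mod 797)
5^16 ≡ 95^2 = 9025 ≡ 258 (mod 797)
5^32 ≡ 258^2 = 66564 ≡ 413 (mod 797)
5^64 ≡ 413^2 = 170569 ≡ 11 (mod 797)
5^128 ≡ 11^2 = 121 ≡ 121 (mod 797)
199 = 128 + 64 + 4 + 2 + 1 in binary powers of 2.
So 5^199 ≡ 121 · 11 · 625 · 25 · 5 ≡ 582 (mod 797).
Squaring chain: 582 → 796; reaches −1, so base 5 does not prove 797 composite.

582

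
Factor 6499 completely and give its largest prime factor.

6499 = 67 · 97
97 is prime.
So 6499 = 67 · 97; the largest prime factor is 97.

97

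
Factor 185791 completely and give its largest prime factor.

67

185791 = 47 · 3953
3953 = 59 · 67
67 is prime.
So 185791 = 47 · 59 · 67; the largest prime factor is 67.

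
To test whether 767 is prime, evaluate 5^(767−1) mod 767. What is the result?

454

5^1 ≡ 5 (mod 767)
5^2 ≡ 5^2 = 25 ≡ 25 (mod 767)
5^4 ≡ 25^2 = 625 ≡ 625 (mod 767)
5^8 ≡ 625^2 = 390625 ≡ 222 (mod 767)
5^16 ≡ 222^2 = 49284 ≡ 196 (mod 767)
5^32 ≡ 196^2 = 38416 ≡ 66 (mod 767)
5^64 ≡ 66^2 = 4356 ≡ 521 (mod 767)
5^128 ≡ 521^2 = 271441 ≡ 690 (mod 767)
5^256 ≡ 690^2 = 476100 ≡ 560 (mod 767)
5^512 ≡ 560^2 = 313600 ≡ 664 (mod 767)
766 = 512 + 128 + 64 + 32 + 16 + 8 + 4 + 2 in binary powers of 2.
So 5^766 ≡ 664 · 690 · 521 · 66 · 196 · 222 · 625 · 25 ≡ 454 (mod 767).
Since 454 ≠ 1, base 5 is a Fermat witness: 767 is composite.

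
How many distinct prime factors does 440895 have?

440895 = 3 · 146965
146965 = 5 · 29393
29393 = 7 · 4199
4199 = 13 · 323
323 = 17 · 19
440895 = 3 · 5 · 7 · 13 · 17 · 19, which has 6 distinct prime factors.

6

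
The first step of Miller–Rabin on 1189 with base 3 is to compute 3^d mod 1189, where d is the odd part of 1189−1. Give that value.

1189 − 1 = 1188 = 2^2 · 297, so d = 297.
3^1 ≡ 3 (mod 1189)
3^2 ≡ 3^2 = 9 ≡ 9 (mod 1189)
3^4 ≡ 9^2 = 81 ≡ 81 (mod 1189)
3^8 ≡ 81^2 = 6561 ≡ 616 (mod 1189)
3^16 ≡ 616^2 = 379456 ≡ 165 (mod 1189)
3^32 ≡ 165^2 = 27225 ≡ 1067 (mod 1189)
3^64 ≡ 1067^2 = 1138489 ≡ 616 (mod 1189)
3^128 ≡ 616^2 = 379456 ≡ 165 (mod 1189)
3^256 ≡ 165^2 = 27225 ≡ 1067 (mod 1189)
297 = 256 + 32 + 8 + 1 in binary powers of 2.
So 3^297 ≡ 1067 · 1067 · 616 · 3 ≡ 495 (mod 1189).
Squaring chain: 495 → 91; never reaches −1, so base 3 is a Miller–Rabin witness that 1189 is composite.

495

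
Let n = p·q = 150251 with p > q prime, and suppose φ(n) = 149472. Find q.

347

φ(n) = (p−1)(q−1) = n − (p+q) + 1, so p + q = 150251 − 149472 + 1 = 780.
p and q are the roots of t² − 780t + 150251 = 0.
Discriminant: 780² − 4·150251 = 608400 − 601004 = 7396; √7396 = 86.
q = (780 − 86)/2 = 347, p = (780 + 86)/2 = 433.
Check: 347 · 433 = 150251.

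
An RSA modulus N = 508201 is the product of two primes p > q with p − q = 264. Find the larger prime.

Since p = q + 264, we have 508201 = q(q + 264), so q² + 264q − 508201 = 0.
Discriminant: 264² + 4·508201 = 69696 + 2032804 = 2102500; √2102500 = 1450.
q = (−264 + 1450)/2 = 593, and p = q + 264 = 857.
Check: 593 · 857 = 508201.

857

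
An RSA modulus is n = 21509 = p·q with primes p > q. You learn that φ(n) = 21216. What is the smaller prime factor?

137

φ(n) = (p−1)(q−1) = n − (p+q) + 1, so p + q = 21509 − 21216 + 1 = 294.
p and q are the roots of t² − 294t + 21509 = 0.
Discriminant: 294² − 4·21509 = 86436 − 86036 = 400; √400 = 20.
q = (294 − 20)/2 = 137, p = (294 + 20)/2 = 157.
Check: 137 · 157 = 21509.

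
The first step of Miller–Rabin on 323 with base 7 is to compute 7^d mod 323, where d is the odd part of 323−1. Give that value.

296

323 − 1 = 322 = 2^1 · 161, so d = 161.
7^1 ≡ 7 (mod 323)
7^2 ≡ 7^2 = 49 ≡ 49 (mod 323)
7^4 ≡ 49^2 = 2401 ≡ 140 (mod 323)
7^8 ≡ 140^2 = 19600 ≡ 220 (mod 323)
7^16 ≡ 220^2 = 48400 ≡ 273 (mod 323)
7^32 ≡ 273^2 = 74529 ≡ 239 (mod 323)
7^64 ≡ 239^2 = 57121 ≡ 273 (mod 323)
7^128 ≡ 273^2 = 74529 ≡ 239 (mod 323)
161 = 128 + 32 + 1 in binary powers of 2.
So 7^161 ≡ 239 · 239 · 7 ≡ 296 (mod 323).
Squaring chain: 296; never reaches −1, so base 7 is a Miller–Rabin witness that 323 is composite.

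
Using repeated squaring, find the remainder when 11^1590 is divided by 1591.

11^1 ≡ 11 (mod 1591)
11^2 ≡ 11^2 = 121 ≡ 121 (mod 1591)
11^4 ≡ 121^2 = 14641 ≡ 322 (mod 1591)
11^8 ≡ 322^2 = 103684 ≡ 269 (mod 1591)
11^16 ≡ 269^2 = 72361 ≡ 766 (mod 1591)
11^32 ≡ 766^2 = 586756 ≡ 1268 (mod 1591)
11^64 ≡ 1268^2 = 1607824 ≡ 914 (mod 1591)
11^128 ≡ 914^2 = 835396 ≡ 121 (mod 1591)
11^256 ≡ 121^2 = 14641 ≡ 322 (mod 1591)
11^512 ≡ 322^2 = 103684 ≡ 269 (mod 1591)
11^1024 ≡ 269^2 = 72361 ≡ 766 (mod 1591)
1590 = 1024 + 512 + 32 + 16 + 4 + 2 in binary powers of 2.
So 11^1590 ≡ 766 · 269 · 1268 · 766 · 322 · 121 ≡ 1000 (mod 1591).
Since 1000 ≠ 1, base 11 is a Fermat witness: 1591 is composite.

1000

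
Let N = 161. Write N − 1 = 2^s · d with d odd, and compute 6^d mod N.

48

161 − 1 = 160 = 2^5 · 5, so d = 5.
6^1 ≡ 6 (mod 161)
6^2 ≡ 6^2 = 36 ≡ 36 (mod 161)
6^4 ≡ 36^2 = 1296 ≡ 8 (mod 161)
5 = 4 + 1 in binary powers of 2.
So 6^5 ≡ 8 · 6 ≡ 48 (mod 161).
Squaring chain: 48 → 50 → 85 → 141 → 78; never reaches −1, so base 6 is a Miller–Rabin witness that 161 is composite.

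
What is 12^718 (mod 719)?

1

12^1 ≡ 12 (mod 719)
12^2 ≡ 12^2 = 144 ≡ 144 (mod 719)
12^4 ≡ 144^2 = 20736 ≡ 604 (mod 719)
12^8 ≡ 604^2 = 364816 ≡ 283 (mod 719)
12^16 ≡ 283^2 = 80089 ≡ 280 (mod 719)
12^32 ≡ 280^2 = 78400 ≡ 29 (mod 719)
12^64 ≡ 29^2 = 841 ≡ 122 (mod 719)
12^128 ≡ 122^2 = 14884 ≡ 504 (mod 719)
12^256 ≡ 504^2 = 254016 ≡ 209 (mod 719)
12^512 ≡ 209^2 = 43681 ≡ 541 (mod 719)
718 = 512 + 128 + 64 + 8 + 4 + 2 in binary powers of 2.
So 12^718 ≡ 541 · 504 · 122 · 283 · 604 · 144 ≡ 1 (mod 719).
Since the result is 1, base 12 gives no evidence that 719 is composite.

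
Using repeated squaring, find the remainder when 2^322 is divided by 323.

2^1 ≡ 2 (mod 323)
2^2 ≡ 2^2 = 4 ≡ 4 (mod 323)
2^4 ≡ 4^2 = 16 ≡ 16 (mod 323)
2^8 ≡ 16^2 = 256 ≡ 256 (mod 323)
2^16 ≡ 256^2 = 65536 ≡ 290 (mod 323)
2^32 ≡ 290^2 = 84100 ≡ 120 (mod 323)
2^64 ≡ 120^2 = 14400 ≡ 188 (mod 323)
2^128 ≡ 188^2 = 35344 ≡ 137 (mod 323)
2^256 ≡ 137^2 = 18769 ≡ 35 (mod 323)
322 = 256 + 64 + 2 in binary powers of 2.
So 2^322 ≡ 35 · 188 · 4 ≡ 157 (mod 323).
Since 157 ≠ 1, base 2 is a Fermat witness: 323 is composite.

157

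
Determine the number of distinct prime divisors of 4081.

4081 = 7 · 583
583 = 11 · 53
4081 = 7 · 11 · 53, which has 3 distinct prime factors.

3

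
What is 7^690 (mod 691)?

1

7^1 ≡ 7 (mod 691)
7^2 ≡ 7^2 = 49 ≡ 49 (mod 691)
7^4 ≡ 49^2 = 2401 ≡ 328 (mod 691)
7^8 ≡ 328^2 = 107584 ≡ 479 (mod 691)
7^16 ≡ 479^2 = 229441 ≡ 29 (mod 691)
7^32 ≡ 29^2 = 841 ≡ 150 (mod 691)
7^64 ≡ 150^2 = 22500 ≡ 388 (mod 691)
7^128 ≡ 388^2 = 150544 ≡ 597 (mod 691)
7^256 ≡ 597^2 = 356409 ≡ 544 (mod 691)
7^512 ≡ 544^2 = 295936 ≡ 188 (mod 691)
690 = 512 + 128 + 32 + 16 + 2 in binary powers of 2.
So 7^690 ≡ 188 · 597 · 150 · 29 · 49 ≡ 1 (mod 691).
Since the result is 1, base 7 gives no evidence that 691 is composite.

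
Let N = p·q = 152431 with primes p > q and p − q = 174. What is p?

Since p = q + 174, we have 152431 = q(q + 174), so q² + 174q − 152431 = 0.
Discriminant: 174² + 4·152431 = 30276 + 609724 = 640000; √640000 = 800.
q = (−174 + 800)/2 = 313, and p = q + 174 = 487.
Check: 313 · 487 = 152431.

487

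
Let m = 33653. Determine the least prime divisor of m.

73

33653 is odd.
Digit sum 20, not divisible by 3.
Ends in 3: not divisible by 5.
7: 33653 = 7·4807 + 4
11: 33653 = 11·3059 + 4
13: 33653 = 13·2588 + 9
17: 33653 = 17·1979 + 10
19: 33653 = 19·1771 + 4
23: 33653 = 23·1463 + 4
29: 33653 = 29·1160 + 13
31: 33653 = 31·1085 + 18
37: 33653 = 37·909 + 20
41: 33653 = 41·820 + 33
43: 33653 = 43·782 + 27
47: 33653 = 47·716 + 1
53: 33653 = 53·634 + 51
59: 33653 = 59·570 + 23
61: 33653 = 61·551 + 42
67: 33653 = 67·502 + 19
71: 33653 = 71·473 + 70
73: 33653 = 73·461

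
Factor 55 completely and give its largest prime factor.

55 = 5 · 11
11 is prime.
So 55 = 5 · 11; the largest prime factor is 11.

11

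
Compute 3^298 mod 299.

3^1 ≡ 3 (mod 299)
3^2 ≡ 3^2 = 9 ≡ 9 (mod 299)
3^4 ≡ 9^2 = 81 ≡ 81 (mod 299)
3^8 ≡ 81^2 = 6561 ≡ 282 (mod 299)
3^16 ≡ 282^2 = 79524 ≡ 289 (mod 299)
3^32 ≡ 289^2 = 83521 ≡ 100 (mod 299)
3^64 ≡ 100^2 = 10000 ≡ 133 (mod 299)
3^128 ≡ 133^2 = 17689 ≡ 48 (mod 299)
3^256 ≡ 48^2 = 2304 ≡ 211 (mod 299)
298 = 256 + 32 + 8 + 2 in binary powers of 2.
So 3^298 ≡ 211 · 100 · 282 · 9 ≡ 3 (mod 299).
Since 3 ≠ 1, base 3 is a Fermat witness: 299 is composite.

3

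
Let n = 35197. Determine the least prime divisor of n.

61

35197 is odd.
Digit sum 25, not divisible by 3.
Ends in 7: not divisible by 5.
7: 35197 = 7·5028 + 1
11: 35197 = 11·3199 + 8
13: 35197 = 13·2707 + 6
17: 35197 = 17·2070 + 7
19: 35197 = 19·1852 + 9
23: 35197 = 23·1530 + 7
29: 35197 = 29·1213 + 20
31: 35197 = 31·1135 + 12
37: 35197 = 37·951 + 10
41: 35197 = 41·858 + 19
43: 35197 = 43·818 + 23
47: 35197 = 47·748 + 41
53: 35197 = 53·664 + 5
59: 35197 = 59·596 + 33
61: 35197 = 61·577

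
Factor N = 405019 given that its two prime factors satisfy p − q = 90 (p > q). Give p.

Since p = q + 90, we have 405019 = q(q + 90), so q² + 90q − 405019 = 0.
Discriminant: 90² + 4·405019 = 8100 + 1620076 = 1628176; √1628176 = 1276.
q = (−90 + 1276)/2 = 593, and p = q + 90 = 683.
Check: 593 · 683 = 405019.

683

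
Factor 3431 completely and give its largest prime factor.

73

3431 = 47 · 73
73 is prime.
So 3431 = 47 · 73; the largest prime factor is 73.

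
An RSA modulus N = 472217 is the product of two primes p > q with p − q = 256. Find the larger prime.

Since p = q + 256, we have 472217 = q(q + 256), so q² + 256q − 472217 = 0.
Discriminant: 256² + 4·472217 = 65536 + 1888868 = 1954404; √1954404 = 1398.
q = (−256 + 1398)/2 = 571, and p = q + 256 = 827.
Check: 571 · 827 = 472217.

827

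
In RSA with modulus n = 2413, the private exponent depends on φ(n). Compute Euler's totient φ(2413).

Factor: 2413 = 19 · 127.
φ(2413) = (19−1) · (127−1) = 18 · 126 = 2268.

2268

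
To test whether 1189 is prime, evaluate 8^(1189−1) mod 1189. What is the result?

8^1 ≡ 8 (mod 1189)
8^2 ≡ 8^2 = 64 ≡ 64 (mod 1189)
8^4 ≡ 64^2 = 4096 ≡ 529 (mod 1189)
8^8 ≡ 529^2 = 279841 ≡ 426 (mod 1189)
8^16 ≡ 426^2 = 181476 ≡ 748 (mod 1189)
8^32 ≡ 748^2 = 559504 ≡ 674 (mod 1189)
8^64 ≡ 674^2 = 454276 ≡ 78 (mod 1189)
8^128 ≡ 78^2 = 6084 ≡ 139 (mod 1189)
8^256 ≡ 139^2 = 19321 ≡ 297 (mod 1189)
8^512 ≡ 297^2 = 88209 ≡ 223 (mod 1189)
8^1024 ≡ 223^2 = 49729 ≡ 980 (mod 1189)
1188 = 1024 + 128 + 32 + 4 in binary powers of 2.
So 8^1188 ≡ 980 · 139 · 674 · 529 ≡ 836 (mod 1189).
Since 836 ≠ 1, base 8 is a Fermat witness: 1189 is composite.

836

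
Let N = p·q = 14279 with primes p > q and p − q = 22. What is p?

131

Since p = q + 22, we have 14279 = q(q + 22), so q² + 22q − 14279 = 0.
Discriminant: 22² + 4·14279 = 484 + 57116 = 57600; √57600 = 240.
q = (−22 + 240)/2 = 109, and p = q + 22 = 131.
Check: 109 · 131 = 14279.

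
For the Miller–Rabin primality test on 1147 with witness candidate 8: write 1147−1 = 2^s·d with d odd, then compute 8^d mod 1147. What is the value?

450

1147 − 1 = 1146 = 2^1 · 573, so d = 573.
8^1 ≡ 8 (mod 1147)
8^2 ≡ 8^2 = 64 ≡ 64 (mod 1147)
8^4 ≡ 64^2 = 4096 ≡ 655 (mod 1147)
8^8 ≡ 655^2 = 429025 ≡ 47 (mod 1147)
8^16 ≡ 47^2 = 2209 ≡ 1062 (mod 1147)
8^32 ≡ 1062^2 = 1127844 ≡ 343 (mod 1147)
8^64 ≡ 343^2 = 117649 ≡ 655 (mod 1147)
8^128 ≡ 655^2 = 429025 ≡ 47 (mod 1147)
8^256 ≡ 47^2 = 2209 ≡ 1062 (mod 1147)
8^512 ≡ 1062^2 = 1127844 ≡ 343 (mod 1147)
573 = 512 + 32 + 16 + 8 + 4 + 1 in binary powers of 2.
So 8^573 ≡ 343 · 343 · 1062 · 47 · 655 · 8 ≡ 450 (mod 1147).
Squaring chain: 450; never reaches −1, so base 8 is a Miller–Rabin witness that 1147 is composite.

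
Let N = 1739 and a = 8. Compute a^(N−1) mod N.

8^1 ≡ 8 (mod 1739)
8^2 ≡ 8^2 = 64 ≡ 64 (mod 1739)
8^4 ≡ 64^2 = 4096 ≡ 618 (mod 1739)
8^8 ≡ 618^2 = 381924 ≡ 1083 (mod 1739)
8^16 ≡ 1083^2 = 1172889 ≡ 803 (mod 1739)
8^32 ≡ 803^2 = 644809 ≡ 1379 (mod 1739)
8^64 ≡ 1379^2 = 1901641 ≡ 914 (mod 1739)
8^128 ≡ 914^2 = 835396 ≡ 676 (mod 1739)
8^256 ≡ 676^2 = 456976 ≡ 1358 (mod 1739)
8^512 ≡ 1358^2 = 1844164 ≡ 824 (mod 1739)
8^1024 ≡ 824^2 = 678976 ≡ 766 (mod 1739)
1738 = 1024 + 512 + 128 + 64 + 8 + 2 in binary powers of 2.
So 8^1738 ≡ 766 · 824 · 676 · 914 · 1083 · 64 ≡ 159 (mod 1739).
Since 159 ≠ 1, base 8 is a Fermat witness: 1739 is composite.

159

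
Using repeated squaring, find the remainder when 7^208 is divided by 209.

7^1 ≡ 7 (mod 209)
7^2 ≡ 7^2 = 49 ≡ 49 (mod 209)
7^4 ≡ 49^2 = 2401 ≡ 102 (mod 209)
7^8 ≡ 102^2 = 10404 ≡ 163 (mod 209)
7^16 ≡ 163^2 = 26569 ≡ 26 (mod 209)
7^32 ≡ 26^2 = 676 ≡ 49 (mod 209)
7^64 ≡ 49^2 = 2401 ≡ 102 (mod 209)
7^128 ≡ 102^2 = 10404 ≡ 163 (mod 209)
208 = 128 + 64 + 16 in binary powers of 2.
So 7^208 ≡ 163 · 102 · 26 ≡ 64 (mod 209).
Since 64 ≠ 1, base 7 is a Fermat witness: 209 is composite.

64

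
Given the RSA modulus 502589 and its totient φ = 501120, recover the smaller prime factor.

541

φ(n) = (p−1)(q−1) = n − (p+q) + 1, so p + q = 502589 − 501120 + 1 = 1470.
p and q are the roots of t² − 1470t + 502589 = 0.
Discriminant: 1470² − 4·502589 = 2160900 − 2010356 = 150544; √150544 = 388.
q = (1470 − 388)/2 = 541, p = (1470 + 388)/2 = 929.
Check: 541 · 929 = 502589.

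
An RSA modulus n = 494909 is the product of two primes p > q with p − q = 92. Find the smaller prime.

659

Since p = q + 92, we have 494909 = q(q + 92), so q² + 92q − 494909 = 0.
Discriminant: 92² + 4·494909 = 8464 + 1979636 = 1988100; √1988100 = 1410.
q = (−92 + 1410)/2 = 659, and p = q + 92 = 751.
Check: 659 · 751 = 494909.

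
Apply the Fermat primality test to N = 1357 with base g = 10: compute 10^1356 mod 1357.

196

10^1 ≡ 10 (mod 1357)
10^2 ≡ 10^2 = 100 ≡ 100 (mod 1357)
10^4 ≡ 100^2 = 10000 ≡ 501 (mod 1357)
10^8 ≡ 501^2 = 251001 ≡ 1313 (mod 1357)
10^16 ≡ 1313^2 = 1723969 ≡ 579 (mod 1357)
10^32 ≡ 579^2 = 335241 ≡ 62 (mod 1357)
10^64 ≡ 62^2 = 3844 ≡ 1130 (mod 1357)
10^128 ≡ 1130^2 = 1276900 ≡ 1320 (mod 1357)
10^256 ≡ 1320^2 = 1742400 ≡ 12 (mod 1357)
10^512 ≡ 12^2 = 144 ≡ 144 (mod 1357)
10^1024 ≡ 144^2 = 20736 ≡ 381 (mod 1357)
1356 = 1024 + 256 + 64 + 8 + 4 in binary powers of 2.
So 10^1356 ≡ 381 · 12 · 1130 · 1313 · 501 ≡ 196 (mod 1357).
Since 196 ≠ 1, base 10 is a Fermat witness: 1357 is composite.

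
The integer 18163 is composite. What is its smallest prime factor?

18163 is odd.
Digit sum 19, not divisible by 3.
Ends in 3: not divisible by 5.
7: 18163 = 7·2594 + 5
11: 18163 = 11·1651 + 2
13: 18163 = 13·1397 + 2
17: 18163 = 17·1068 + 7
19: 18163 = 19·955 + 18
23: 18163 = 23·789 + 16
29: 18163 = 29·626 + 9
31: 18163 = 31·585 + 28
37: 18163 = 37·490 + 33
41: 18163 = 41·443

41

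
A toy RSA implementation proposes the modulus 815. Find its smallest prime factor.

5

815 is odd.
Digit sum 14, not divisible by 3.
Ends in 5: divisible by 5.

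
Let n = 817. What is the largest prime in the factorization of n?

817 = 19 · 43
43 is prime.
So 817 = 19 · 43; the largest prime factor is 43.

43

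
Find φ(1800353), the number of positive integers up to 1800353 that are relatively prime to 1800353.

Factor: 1800353 = 83 · 109 · 199.
φ(1800353) = (83−1) · (109−1) · (199−1) = 82 · 108 · 198 = 1753488.

1753488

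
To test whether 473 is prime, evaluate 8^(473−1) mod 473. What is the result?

8^1 ≡ 8 (mod 473)
8^2 ≡ 8^2 = 64 ≡ 64 (mod 473)
8^4 ≡ 64^2 = 4096 ≡ 312 (mod 473)
8^8 ≡ 312^2 = 97344 ≡ 379 (mod 473)
8^16 ≡ 379^2 = 143641 ≡ 322 (mod 473)
8^32 ≡ 322^2 = 103684 ≡ 97 (mod 473)
8^64 ≡ 97^2 = 9409 ≡ 422 (mod 473)
8^128 ≡ 422^2 = 178084 ≡ 236 (mod 473)
8^256 ≡ 236^2 = 55696 ≡ 355 (mod 473)
472 = 256 + 128 + 64 + 16 + 8 in binary powers of 2.
So 8^472 ≡ 355 · 236 · 422 · 322 · 379 ≡ 262 (mod 473).
Since 262 ≠ 1, base 8 is a Fermat witness: 473 is composite.

262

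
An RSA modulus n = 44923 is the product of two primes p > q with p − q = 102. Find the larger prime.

269

Since p = q + 102, we have 44923 = q(q + 102), so q² + 102q − 44923 = 0.
Discriminant: 102² + 4·44923 = 10404 + 179692 = 190096; √190096 = 436.
q = (−102 + 436)/2 = 167, and p = q + 102 = 269.
Check: 167 · 269 = 44923.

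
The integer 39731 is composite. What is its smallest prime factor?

39731 is odd.
Digit sum 23, not divisible by 3.
Ends in 1: not divisible by 5.
7: 39731 = 7·5675 + 6
11: 39731 = 11·3611 + 10
13: 39731 = 13·3056 + 3
17: 39731 = 17·2337 + 2
19: 39731 = 19·2091 + 2
23: 39731 = 23·1727 + 10
29: 39731 = 29·1370 + 1
31: 39731 = 31·1281 + 20
37: 39731 = 37·1073 + 30
41: 39731 = 41·969 + 2
43: 39731 = 43·923 + 42
47: 39731 = 47·845 + 16
53: 39731 = 53·749 + 34
59: 39731 = 59·673 + 24
61: 39731 = 61·651 + 20
67: 39731 = 67·593

67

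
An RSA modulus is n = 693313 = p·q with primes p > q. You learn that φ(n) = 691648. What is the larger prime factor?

857

φ(n) = (p−1)(q−1) = n − (p+q) + 1, so p + q = 693313 − 691648 + 1 = 1666.
p and q are the roots of t² − 1666t + 693313 = 0.
Discriminant: 1666² − 4·693313 = 2775556 − 2773252 = 2304; √2304 = 48.
q = (1666 − 48)/2 = 809, p = (1666 + 48)/2 = 857.
Check: 809 · 857 = 693313.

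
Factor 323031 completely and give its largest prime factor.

79

323031 = 3 · 107677
107677 = 29 · 3713
3713 = 47 · 79
79 is prime.
So 323031 = 3 · 29 · 47 · 79; the largest prime factor is 79.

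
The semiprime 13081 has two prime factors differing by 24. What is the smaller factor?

103

Since p = q + 24, we have 13081 = q(q + 24), so q² + 24q − 13081 = 0.
Discriminant: 24² + 4·13081 = 576 + 52324 = 52900; √52900 = 230.
q = (−24 + 230)/2 = 103, and p = q + 24 = 127.
Check: 103 · 127 = 13081.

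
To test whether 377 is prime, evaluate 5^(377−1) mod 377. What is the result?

5^1 ≡ 5 (mod 377)
5^2 ≡ 5^2 = 25 ≡ 25 (mod 377)
5^4 ≡ 25^2 = 625 ≡ 248 (mod 377)
5^8 ≡ 248^2 = 61504 ≡ 53 (mod 377)
5^16 ≡ 53^2 = 2809 ≡ 170 (mod 377)
5^32 ≡ 170^2 = 28900 ≡ 248 (mod 377)
5^64 ≡ 248^2 = 61504 ≡ 53 (mod 377)
5^128 ≡ 53^2 = 2809 ≡ 170 (mod 377)
5^256 ≡ 170^2 = 28900 ≡ 248 (mod 377)
376 = 256 + 64 + 32 + 16 + 8 in binary powers of 2.
So 5^376 ≡ 248 · 53 · 248 · 170 · 53 ≡ 326 (mod 377).
Since 326 ≠ 1, base 5 is a Fermat witness: 377 is composite.

326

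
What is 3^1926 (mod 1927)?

3^1 ≡ 3 (mod 1927)
3^2 ≡ 3^2 = 9 ≡ 9 (mod 1927)
3^4 ≡ 9^2 = 81 ≡ 81 (mod 1927)
3^8 ≡ 81^2 = 6561 ≡ 780 (mod 1927)
3^16 ≡ 780^2 = 608400 ≡ 1395 (mod 1927)
3^32 ≡ 1395^2 = 1946025 ≡ 1682 (mod 1927)
3^64 ≡ 1682^2 = 2829124 ≡ 288 (mod 1927)
3^128 ≡ 288^2 = 82944 ≡ 83 (mod 1927)
3^256 ≡ 83^2 = 6889 ≡ 1108 (mod 1927)
3^512 ≡ 1108^2 = 1227664 ≡ 165 (mod 1927)
3^1024 ≡ 165^2 = 27225 ≡ 247 (mod 1927)
1926 = 1024 + 512 + 256 + 128 + 4 + 2 in binary powers of 2.
So 3^1926 ≡ 247 · 165 · 1108 · 83 · 81 · 9 ≡ 237 (mod 1927).
Since 237 ≠ 1, base 3 is a Fermat witness: 1927 is composite.

237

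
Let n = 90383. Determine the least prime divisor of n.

90383 is odd.
Digit sum 23, not divisible by 3.
Ends in 3: not divisible by 5.
7: 90383 = 7·12911 + 6
11: 90383 = 11·8216 + 7
13: 90383 = 13·6952 + 7
17: 90383 = 17·5316 + 11
19: 90383 = 19·4757

19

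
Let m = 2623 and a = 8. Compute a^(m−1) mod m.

8^1 ≡ 8 (mod 2623)
8^2 ≡ 8^2 = 64 ≡ 64 (mod 2623)
8^4 ≡ 64^2 = 4096 ≡ 1473 (mod 2623)
8^8 ≡ 1473^2 = 2169729 ≡ 508 (mod 2623)
8^16 ≡ 508^2 = 258064 ≡ 1010 (mod 2623)
8^32 ≡ 1010^2 = 1020100 ≡ 2376 (mod 2623)
8^64 ≡ 2376^2 = 5645376 ≡ 680 (mod 2623)
8^128 ≡ 680^2 = 462400 ≡ 752 (mod 2623)
8^256 ≡ 752^2 = 565504 ≡ 1559 (mod 2623)
8^512 ≡ 1559^2 = 2430481 ≡ 1583 (mod 2623)
8^1024 ≡ 1583^2 = 2505889 ≡ 924 (mod 2623)
8^2048 ≡ 924^2 = 853776 ≡ 1301 (mod 2623)
2622 = 2048 + 512 + 32 + 16 + 8 + 4 + 2 in binary powers of 2.
So 8^2622 ≡ 1301 · 1583 · 2376 · 1010 · 508 · 1473 · 64 ≡ 613 (mod 2623).
Since 613 ≠ 1, base 8 is a Fermat witness: 2623 is composite.

613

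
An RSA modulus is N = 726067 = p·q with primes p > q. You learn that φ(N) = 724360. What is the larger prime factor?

φ(n) = (p−1)(q−1) = n − (p+q) + 1, so p + q = 726067 − 724360 + 1 = 1708.
p and q are the roots of t² − 1708t + 726067 = 0.
Discriminant: 1708² − 4·726067 = 2917264 − 2904268 = 12996; √12996 = 114.
q = (1708 − 114)/2 = 797, p = (1708 + 114)/2 = 911.
Check: 797 · 911 = 726067.

911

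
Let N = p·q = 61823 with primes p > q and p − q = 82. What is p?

293

Since p = q + 82, we have 61823 = q(q + 82), so q² + 82q − 61823 = 0.
Discriminant: 82² + 4·61823 = 6724 + 247292 = 254016; √254016 = 504.
q = (−82 + 504)/2 = 211, and p = q + 82 = 293.
Check: 211 · 293 = 61823.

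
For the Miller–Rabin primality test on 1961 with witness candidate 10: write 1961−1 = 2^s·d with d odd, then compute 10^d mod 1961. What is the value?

1961 − 1 = 1960 = 2^3 · 245, so d = 245.
10^1 ≡ 10 (mod 1961)
10^2 ≡ 10^2 = 100 ≡ 100 (mod 1961)
10^4 ≡ 100^2 = 10000 ≡ 195 (mod 1961)
10^8 ≡ 195^2 = 38025 ≡ 766 (mod 1961)
10^16 ≡ 766^2 = 586756 ≡ 417 (mod 1961)
10^32 ≡ 417^2 = 173889 ≡ 1321 (mod 1961)
10^64 ≡ 1321^2 = 1745041 ≡ 1712 (mod 1961)
10^128 ≡ 1712^2 = 2930944 ≡ 1210 (mod 1961)
245 = 128 + 64 + 32 + 16 + 4 + 1 in binary powers of 2.
So 10^245 ≡ 1210 · 1712 · 1321 · 417 · 195 · 10 ≡ 1210 (mod 1961).
Squaring chain: 1210 → 1194 → 1950; never reaches −1, so base 10 is a Miller–Rabin witness that 1961 is composite.

1210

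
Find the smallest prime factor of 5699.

41

5699 is odd.
Digit sum 29, not divisible by 3.
Ends in 9: not divisible by 5.
7: 5699 = 7·814 + 1
11: 5699 = 11·518 + 1
13: 5699 = 13·438 + 5
17: 5699 = 17·335 + 4
19: 5699 = 19·299 + 18
23: 5699 = 23·247 + 18
29: 5699 = 29·196 + 15
31: 5699 = 31·183 + 26
37: 5699 = 37·154 + 1
41: 5699 = 41·139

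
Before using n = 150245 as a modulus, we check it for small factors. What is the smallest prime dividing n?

150245 is odd.
Digit sum 17, not divisible by 3.
Ends in 5: divisible by 5.

5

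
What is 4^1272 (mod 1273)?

4^1 ≡ 4 (mod 1273)
4^2 ≡ 4^2 = 16 ≡ 16 (mod 1273)
4^4 ≡ 16^2 = 256 ≡ 256 (mod 1273)
4^8 ≡ 256^2 = 65536 ≡ 613 (mod 1273)
4^16 ≡ 613^2 = 375769 ≡ 234 (mod 1273)
4^32 ≡ 234^2 = 54756 ≡ 17 (mod 1273)
4^64 ≡ 17^2 = 289 ≡ 289 (mod 1273)
4^128 ≡ 289^2 = 83521 ≡ 776 (mod 1273)
4^256 ≡ 776^2 = 602176 ≡ 47 (mod 1273)
4^512 ≡ 47^2 = 2209 ≡ 936 (mod 1273)
4^1024 ≡ 936^2 = 876096 ≡ 272 (mod 1273)
1272 = 1024 + 128 + 64 + 32 + 16 + 8 in binary powers of 2.
So 4^1272 ≡ 272 · 776 · 289 · 17 · 234 · 613 ≡ 729 (mod 1273).
Since 729 ≠ 1, base 4 is a Fermat witness: 1273 is composite.

729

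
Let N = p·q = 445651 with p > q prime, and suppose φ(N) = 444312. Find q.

φ(n) = (p−1)(q−1) = n − (p+q) + 1, so p + q = 445651 − 444312 + 1 = 1340.
p and q are the roots of t² − 1340t + 445651 = 0.
Discriminant: 1340² − 4·445651 = 1795600 − 1782604 = 12996; √12996 = 114.
q = (1340 − 114)/2 = 613, p = (1340 + 114)/2 = 727.
Check: 613 · 727 = 445651.

613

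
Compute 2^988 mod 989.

213

2^1 ≡ 2 (mod 989)
2^2 ≡ 2^2 = 4 ≡ 4 (mod 989)
2^4 ≡ 4^2 = 16 ≡ 16 (mod 989)
2^8 ≡ 16^2 = 256 ≡ 256 (mod 989)
2^16 ≡ 256^2 = 65536 ≡ 262 (mod 989)
2^32 ≡ 262^2 = 68644 ≡ 403 (mod 989)
2^64 ≡ 403^2 = 162409 ≡ 213 (mod 989)
2^128 ≡ 213^2 = 45369 ≡ 864 (mod 989)
2^256 ≡ 864^2 = 746496 ≡ 790 (mod 989)
2^512 ≡ 790^2 = 624100 ≡ 41 (mod 989)
988 = 512 + 256 + 128 + 64 + 16 + 8 + 4 in binary powers of 2.
So 2^988 ≡ 41 · 790 · 864 · 213 · 262 · 256 · 16 ≡ 213 (mod 989).
Since 213 ≠ 1, base 2 is a Fermat witness: 989 is composite.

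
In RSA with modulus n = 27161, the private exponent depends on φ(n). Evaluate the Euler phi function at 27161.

Factor: 27161 = 157 · 173.
φ(27161) = (157−1) · (173−1) = 156 · 172 = 26832.

26832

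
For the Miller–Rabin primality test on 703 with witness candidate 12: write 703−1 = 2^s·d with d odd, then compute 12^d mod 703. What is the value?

75

703 − 1 = 702 = 2^1 · 351, so d = 351.
12^1 ≡ 12 (mod 703)
12^2 ≡ 12^2 = 144 ≡ 144 (mod 703)
12^4 ≡ 144^2 = 20736 ≡ 349 (mod 703)
12^8 ≡ 349^2 = 121801 ≡ 182 (mod 703)
12^16 ≡ 182^2 = 33124 ≡ 83 (mod 703)
12^32 ≡ 83^2 = 6889 ≡ 562 (mod 703)
12^64 ≡ 562^2 = 315844 ≡ 197 (mod 703)
12^128 ≡ 197^2 = 38809 ≡ 144 (mod 703)
12^256 ≡ 144^2 = 20736 ≡ 349 (mod 703)
351 = 256 + 64 + 16 + 8 + 4 + 2 + 1 in binary powers of 2.
So 12^351 ≡ 349 · 197 · 83 · 182 · 349 · 144 · 12 ≡ 75 (mod 703).
Squaring chain: 75; never reaches −1, so base 12 is a Miller–Rabin witness that 703 is composite.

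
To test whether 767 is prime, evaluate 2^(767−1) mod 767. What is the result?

2^1 ≡ 2 (mod 767)
2^2 ≡ 2^2 = 4 ≡ 4 (mod 767)
2^4 ≡ 4^2 = 16 ≡ 16 (mod 767)
2^8 ≡ 16^2 = 256 ≡ 256 (mod 767)
2^16 ≡ 256^2 = 65536 ≡ 341 (mod 767)
2^32 ≡ 341^2 = 116281 ≡ 464 (mod 767)
2^64 ≡ 464^2 = 215296 ≡ 536 (mod 767)
2^128 ≡ 536^2 = 287296 ≡ 438 (mod 767)
2^256 ≡ 438^2 = 191844 ≡ 94 (mod 767)
2^512 ≡ 94^2 = 8836 ≡ 399 (mod 767)
766 = 512 + 128 + 64 + 32 + 16 + 8 + 4 + 2 in binary powers of 2.
So 2^766 ≡ 399 · 438 · 536 · 464 · 341 · 256 · 16 · 4 ≡ 556 (mod 767).
Since 556 ≠ 1, base 2 is a Fermat witness: 767 is composite.

556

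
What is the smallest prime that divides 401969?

29

401969 is odd.
Digit sum 29, not divisible by 3.
Ends in 9: not divisible by 5.
7: 401969 = 7·57424 + 1
11: 401969 = 11·36542 + 7
13: 401969 = 13·30920 + 9
17: 401969 = 17·23645 + 4
19: 401969 = 19·21156 + 5
23: 401969 = 23·17476 + 21
29: 401969 = 29·13861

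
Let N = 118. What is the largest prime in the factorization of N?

118 = 2 · 59
59 is prime.
So 118 = 2 · 59; the largest prime factor is 59.

59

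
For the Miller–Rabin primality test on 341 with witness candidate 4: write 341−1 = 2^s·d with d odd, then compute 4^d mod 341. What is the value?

341 − 1 = 340 = 2^2 · 85, so d = 85.
4^1 ≡ 4 (mod 341)
4^2 ≡ 4^2 = 16 ≡ 16 (mod 341)
4^4 ≡ 16^2 = 256 ≡ 256 (mod 341)
4^8 ≡ 256^2 = 65536 ≡ 64 (mod 341)
4^16 ≡ 64^2 = 4096 ≡ 4 (mod 341)
4^32 ≡ 4^2 = 16 ≡ 16 (mod 341)
4^64 ≡ 16^2 = 256 ≡ 256 (mod 341)
85 = 64 + 16 + 4 + 1 in binary powers of 2.
So 4^85 ≡ 256 · 4 · 256 · 4 ≡ 1 (mod 341).
Since 4^d ≡ 1 (mod 341), base 4 does not prove 341 composite.

1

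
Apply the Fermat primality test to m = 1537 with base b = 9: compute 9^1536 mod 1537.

9^1 ≡ 9 (mod 1537)
9^2 ≡ 9^2 = 81 ≡ 81 (mod 1537)
9^4 ≡ 81^2 = 6561 ≡ 413 (mod 1537)
9^8 ≡ 413^2 = 170569 ≡ 1499 (mod 1537)
9^16 ≡ 1499^2 = 2247001 ≡ 1444 (mod 1537)
9^32 ≡ 1444^2 = 2085136 ≡ 964 (mod 1537)
9^64 ≡ 964^2 = 929296 ≡ 948 (mod 1537)
9^128 ≡ 948^2 = 898704 ≡ 1096 (mod 1537)
9^256 ≡ 1096^2 = 1201216 ≡ 819 (mod 1537)
9^512 ≡ 819^2 = 670761 ≡ 629 (mod 1537)
9^1024 ≡ 629^2 = 395641 ≡ 632 (mod 1537)
1536 = 1024 + 512 in binary powers of 2.
So 9^1536 ≡ 632 · 629 ≡ 982 (mod 1537).
Since 982 ≠ 1, base 9 is a Fermat witness: 1537 is composite.

982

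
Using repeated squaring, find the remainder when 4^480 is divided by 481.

4^1 ≡ 4 (mod 481)
4^2 ≡ 4^2 = 16 ≡ 16 (mod 481)
4^4 ≡ 16^2 = 256 ≡ 256 (mod 481)
4^8 ≡ 256^2 = 65536 ≡ 120 (mod 481)
4^16 ≡ 120^2 = 14400 ≡ 451 (mod 481)
4^32 ≡ 451^2 = 203401 ≡ 419 (mod 481)
4^64 ≡ 419^2 = 175561 ≡ 477 (mod 481)
4^128 ≡ 477^2 = 227529 ≡ 16 (mod 481)
4^256 ≡ 16^2 = 256 ≡ 256 (mod 481)
480 = 256 + 128 + 64 + 32 in binary powers of 2.
So 4^480 ≡ 256 · 16 · 477 · 419 ≡ 417 (mod 481).
Since 417 ≠ 1, base 4 is a Fermat witness: 481 is composite.

417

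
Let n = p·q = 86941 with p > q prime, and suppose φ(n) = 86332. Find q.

227

φ(n) = (p−1)(q−1) = n − (p+q) + 1, so p + q = 86941 − 86332 + 1 = 610.
p and q are the roots of t² − 610t + 86941 = 0.
Discriminant: 610² − 4·86941 = 372100 − 347764 = 24336; √24336 = 156.
q = (610 − 156)/2 = 227, p = (610 + 156)/2 = 383.
Check: 227 · 383 = 86941.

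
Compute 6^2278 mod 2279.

6^1 ≡ 6 (mod 2279)
6^2 ≡ 6^2 = 36 ≡ 36 (mod 2279)
6^4 ≡ 36^2 = 1296 ≡ 1296 (mod 2279)
6^8 ≡ 1296^2 = 1679616 ≡ 2272 (mod 2279)
6^16 ≡ 2272^2 = 5161984 ≡ 49 (mod 2279)
6^32 ≡ 49^2 = 2401 ≡ 122 (mod 2279)
6^64 ≡ 122^2 = 14884 ≡ 1210 (mod 2279)
6^128 ≡ 1210^2 = 1464100 ≡ 982 (mod 2279)
6^256 ≡ 982^2 = 964324 ≡ 307 (mod 2279)
6^512 ≡ 307^2 = 94249 ≡ 810 (mod 2279)
6^1024 ≡ 810^2 = 656100 ≡ 2027 (mod 2279)
6^2048 ≡ 2027^2 = 4108729 ≡ 1971 (mod 2279)
2278 = 2048 + 128 + 64 + 32 + 4 + 2 in binary powers of 2.
So 6^2278 ≡ 1971 · 982 · 1210 · 122 · 1296 · 36 ≡ 49 (mod 2279).
Since 49 ≠ 1, base 6 is a Fermat witness: 2279 is composite.

49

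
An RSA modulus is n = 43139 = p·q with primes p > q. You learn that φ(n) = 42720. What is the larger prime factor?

φ(n) = (p−1)(q−1) = n − (p+q) + 1, so p + q = 43139 − 42720 + 1 = 420.
p and q are the roots of t² − 420t + 43139 = 0.
Discriminant: 420² − 4·43139 = 176400 − 172556 = 3844; √3844 = 62.
q = (420 − 62)/2 = 179, p = (420 + 62)/2 = 241.
Check: 179 · 241 = 43139.

241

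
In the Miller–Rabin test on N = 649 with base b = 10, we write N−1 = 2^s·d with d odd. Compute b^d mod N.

131

649 − 1 = 648 = 2^3 · 81, so d = 81.
10^1 ≡ 10 (mod 649)
10^2 ≡ 10^2 = 100 ≡ 100 (mod 649)
10^4 ≡ 100^2 = 10000 ≡ 265 (mod 649)
10^8 ≡ 265^2 = 70225 ≡ 133 (mod 649)
10^16 ≡ 133^2 = 17689 ≡ 166 (mod 649)
10^32 ≡ 166^2 = 27556 ≡ 298 (mod 649)
10^64 ≡ 298^2 = 88804 ≡ 540 (mod 649)
81 = 64 + 16 + 1 in binary powers of 2.
So 10^81 ≡ 540 · 166 · 10 ≡ 131 (mod 649).
Squaring chain: 131 → 287 → 595; never reaches −1, so base 10 is a Miller–Rabin witness that 649 is composite.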